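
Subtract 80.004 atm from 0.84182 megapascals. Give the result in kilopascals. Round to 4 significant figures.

0.84182 MPa = 841.820 kPa and 80.004 atm = 8106.41 kPa.
841.820 − 8106.41 ≈ -7265 kPa.

-7265 kilopascals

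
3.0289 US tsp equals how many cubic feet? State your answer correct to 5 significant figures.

1 US teaspoon = 0.000174063 cubic feet.
Then 3.0289 × 0.000174063 ≈ 0.00052722 ft³.

0.00052722 ft³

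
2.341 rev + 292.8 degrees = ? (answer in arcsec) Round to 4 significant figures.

4.088e+6 arcseconds

2.341 rev = 3.03394e+6 arcsec and 292.8 ° = 1.05408e+6 arcsec.
3.03394e+6 + 1.05408e+6 ≈ 4.088e+6 arcsec.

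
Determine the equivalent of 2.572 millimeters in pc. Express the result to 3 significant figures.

8.34 × 10^-20 parsecs

1 mm = 3.24078 × 10^-20 parsecs.
Thus 2.572 × 3.24078 × 10^-20 ≈ 8.34 × 10^-20 pc.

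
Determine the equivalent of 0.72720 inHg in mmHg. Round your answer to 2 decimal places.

18.47 millimeters of mercury

1 inHg = 25.4000 mmHg.
Thus 0.72720 × 25.4000 ≈ 18.47 mmHg.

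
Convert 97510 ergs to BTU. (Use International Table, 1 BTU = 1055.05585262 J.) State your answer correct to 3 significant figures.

9.24 × 10^-6 British thermal units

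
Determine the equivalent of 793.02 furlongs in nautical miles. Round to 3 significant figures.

86.1 nmi

1 furlong = 0.108622 nmi.
So 793.02 × 0.108622 ≈ 86.1 nmi.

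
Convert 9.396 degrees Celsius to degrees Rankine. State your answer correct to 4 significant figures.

°R = (°C + 273.15) × 9/5.
Applying the formula gives 508.6 °R.

508.6 degrees Rankine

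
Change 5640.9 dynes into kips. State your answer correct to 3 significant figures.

1 dyn = 2.24809 × 10^-9 kip.
5640.9 × 2.24809 × 10^-9 ≈ 1.27 × 10^-5 kip.

1.27 × 10^-5 kip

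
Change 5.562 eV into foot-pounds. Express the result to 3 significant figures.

6.57e-19 ft·lbf

1 eV = 1.18170e-19 foot-pounds.
Then 5.562 × 1.18170e-19 ≈ 6.57e-19 ft·lbf.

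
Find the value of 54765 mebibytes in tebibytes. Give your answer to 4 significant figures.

0.05223 TiB

1 mebibyte = 9.53674 × 10^-7 TiB.
So 54765 × 9.53674 × 10^-7 ≈ 0.05223 TiB.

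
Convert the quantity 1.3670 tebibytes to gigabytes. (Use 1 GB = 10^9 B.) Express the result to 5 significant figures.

1 TiB = 1099.51 gigabytes.
Thus 1.3670 × 1099.51 ≈ 1503.0 GB.

1503.0 GB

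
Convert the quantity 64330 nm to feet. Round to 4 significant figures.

1 nm = 3.28084e-9 feet.
Then 64330 × 3.28084e-9 ≈ 0.0002111 ft.

0.0002111 feet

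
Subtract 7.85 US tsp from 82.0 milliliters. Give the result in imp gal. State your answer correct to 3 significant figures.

0.00953 imperial gallons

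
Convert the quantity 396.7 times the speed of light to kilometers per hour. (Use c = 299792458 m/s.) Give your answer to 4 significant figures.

4.281 × 10^11 km/h

1 speed of light = 1.07925 × 10^9 kilometers per hour.
Then 396.7 × 1.07925 × 10^9 ≈ 4.281 × 10^11 km/h.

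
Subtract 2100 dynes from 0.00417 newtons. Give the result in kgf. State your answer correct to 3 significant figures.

0.00417 N = 0.000425222 kgf and 2100 dyn = 0.00214140 kgf.
0.000425222 − 0.00214140 ≈ -0.00172 kgf.

-0.00172 kgf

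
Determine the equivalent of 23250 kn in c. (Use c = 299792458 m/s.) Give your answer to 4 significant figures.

3.990e-5 times the speed of light

1 kn = 1.71600e-9 c.
So 23250 × 1.71600e-9 ≈ 3.990e-5 c.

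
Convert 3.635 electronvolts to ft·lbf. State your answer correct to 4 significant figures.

4.295 × 10^-19 ft·lbf

1 electronvolt = 1.18170 × 10^-19 foot-pounds.
Then 3.635 × 1.18170 × 10^-19 ≈ 4.295 × 10^-19 ft·lbf.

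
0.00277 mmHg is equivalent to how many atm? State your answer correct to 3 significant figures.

3.64e-6 atm

1 mmHg = 0.00131579 atmospheres.
0.00277 × 0.00131579 ≈ 3.64e-6 atm.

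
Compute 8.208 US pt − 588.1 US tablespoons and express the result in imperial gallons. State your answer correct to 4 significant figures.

8.208 US pt = 0.854324 imp gal and 588.1 US tbsp = 1.91287 imp gal.
0.854324 − 1.91287 ≈ -1.059 imp gal.

-1.059 imp gal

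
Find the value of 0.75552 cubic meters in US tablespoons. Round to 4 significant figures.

1 cubic meter = 67628.0 US tablespoons.
Then 0.75552 × 67628.0 ≈ 51090 US tbsp.

51090 US tablespoons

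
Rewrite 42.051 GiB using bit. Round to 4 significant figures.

3.612 × 10^11 bit

1 gibibyte = 8.58993 × 10^9 bit.
Then 42.051 × 8.58993 × 10^9 ≈ 3.612 × 10^11 bit.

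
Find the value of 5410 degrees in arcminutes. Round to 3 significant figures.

325000 arcminutes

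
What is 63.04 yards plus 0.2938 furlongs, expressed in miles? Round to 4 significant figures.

63.04 yd = 0.0358182 mi and 0.2938 furlong = 0.0367250 mi.
0.0358182 + 0.0367250 ≈ 0.07254 mi.

0.07254 miles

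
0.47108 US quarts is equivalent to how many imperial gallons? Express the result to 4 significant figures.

0.09806 imperial gallons

1 US quart = 0.208169 imp gal.
0.47108 × 0.208169 ≈ 0.09806 imp gal.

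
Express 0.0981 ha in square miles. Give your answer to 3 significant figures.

1 ha = 0.00386102 mi².
Then 0.0981 × 0.00386102 ≈ 0.000379 mi².

0.000379 mi²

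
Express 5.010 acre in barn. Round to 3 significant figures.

2.03e+32 barns

1 acre = 4.04686e+31 barns.
Then 5.010 × 4.04686e+31 ≈ 2.03e+32 barn.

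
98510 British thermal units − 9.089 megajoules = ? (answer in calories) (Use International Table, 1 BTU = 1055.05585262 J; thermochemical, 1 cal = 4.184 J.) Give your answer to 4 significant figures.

2.267e+7 cal

98510 BTU = 2.48407e+7 cal and 9.089 MJ = 2.17232e+6 cal.
2.48407e+7 − 2.17232e+6 ≈ 2.267e+7 cal.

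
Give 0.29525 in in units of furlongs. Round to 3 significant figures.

1 in = 0.000126263 furlong.
So 0.29525 × 0.000126263 ≈ 3.73 × 10^-5 furlong.

3.73 × 10^-5 furlong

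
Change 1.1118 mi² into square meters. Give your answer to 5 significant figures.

2.8795 × 10^6 square meters

1 square mile = 2589988 m².
Thus 1.1118 × 2589988 ≈ 2.8795 × 10^6 m².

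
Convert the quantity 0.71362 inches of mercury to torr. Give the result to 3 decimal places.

18.126 torr

1 inHg = 25.4000 torr.
So 0.71362 × 25.4000 ≈ 18.126 torr.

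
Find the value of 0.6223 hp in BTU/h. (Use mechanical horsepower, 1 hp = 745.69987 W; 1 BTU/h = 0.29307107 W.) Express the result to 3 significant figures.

1580 BTU per hour

1 hp = 2544.43 BTU per hour.
0.6223 × 2544.43 ≈ 1580 BTU/h.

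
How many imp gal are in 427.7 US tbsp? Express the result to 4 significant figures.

1.391 imperial gallons

1 US tbsp = 0.00325263 imperial gallons.
Thus 427.7 × 0.00325263 ≈ 1.391 imp gal.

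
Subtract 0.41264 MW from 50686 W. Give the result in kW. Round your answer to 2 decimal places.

-361.95 kilowatts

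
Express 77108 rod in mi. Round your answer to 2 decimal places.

1 rod = 0.00312500 miles.
77108 × 0.00312500 ≈ 240.96 mi.

240.96 miles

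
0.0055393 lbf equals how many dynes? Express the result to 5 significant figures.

2464.0 dynes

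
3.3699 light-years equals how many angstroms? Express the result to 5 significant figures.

3.1882e+26 angstroms

1 ly = 9.46073e+25 angstroms.
So 3.3699 × 9.46073e+25 ≈ 3.1882e+26 Å.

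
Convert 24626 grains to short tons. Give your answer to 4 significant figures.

0.001759 short ton

1 grain = 7.14286 × 10^-8 short ton.
Thus 24626 × 7.14286 × 10^-8 ≈ 0.001759 short ton.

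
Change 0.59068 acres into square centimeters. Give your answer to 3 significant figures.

2.39e+7 cm²

1 acre = 4.04686e+7 cm².
0.59068 × 4.04686e+7 ≈ 2.39e+7 cm².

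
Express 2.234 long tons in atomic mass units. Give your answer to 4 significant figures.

1.367e+30 u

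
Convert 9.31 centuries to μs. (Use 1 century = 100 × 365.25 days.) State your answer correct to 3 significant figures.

1 century = 3.15576 × 10^15 microseconds.
So 9.31 × 3.15576 × 10^15 ≈ 2.94 × 10^16 μs.

2.94 × 10^16 microseconds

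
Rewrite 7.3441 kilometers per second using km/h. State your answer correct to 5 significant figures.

1 kilometer per second = 3600.00 kilometers per hour.
Then 7.3441 × 3600.00 ≈ 26439 km/h.

26439 km/h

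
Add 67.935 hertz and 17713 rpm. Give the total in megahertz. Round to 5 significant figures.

67.935 Hz = 6.79350 × 10^-5 MHz and 17713 rpm = 0.000295217 MHz.
6.79350 × 10^-5 + 0.000295217 ≈ 0.00036315 MHz.

0.00036315 megahertz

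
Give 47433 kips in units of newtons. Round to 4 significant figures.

2.110e+8 N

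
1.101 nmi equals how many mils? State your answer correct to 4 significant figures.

8.028e+7 mil

1 nmi = 7.29134e+7 mils.
Thus 1.101 × 7.29134e+7 ≈ 8.028e+7 mil.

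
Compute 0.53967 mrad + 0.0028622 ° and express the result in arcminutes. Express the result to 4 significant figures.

0.53967 mrad = 1.85525 arcmin and 0.0028622 ° = 0.171732 arcmin.
1.85525 + 0.171732 ≈ 2.027 arcmin.

2.027 arcmin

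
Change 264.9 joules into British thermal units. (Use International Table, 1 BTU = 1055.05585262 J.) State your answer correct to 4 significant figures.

1 J = 0.000947817 BTU.
Then 264.9 × 0.000947817 ≈ 0.2511 BTU.

0.2511 BTU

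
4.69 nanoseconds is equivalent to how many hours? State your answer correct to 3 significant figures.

1.30e-12 h

1 ns = 2.77778e-13 h.
Then 4.69 × 2.77778e-13 ≈ 1.30e-12 h.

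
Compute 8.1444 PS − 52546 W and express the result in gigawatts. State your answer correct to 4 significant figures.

8.1444 PS = 5.99020e-6 GW and 52546 W = 5.25460e-5 GW.
5.99020e-6 − 5.25460e-5 ≈ -4.656e-5 GW.

-4.656e-5 GW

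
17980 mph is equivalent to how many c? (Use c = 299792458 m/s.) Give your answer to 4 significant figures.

1 mile per hour = 1.49116 × 10^-9 c.
Thus 17980 × 1.49116 × 10^-9 ≈ 2.681 × 10^-5 c.

2.681 × 10^-5 c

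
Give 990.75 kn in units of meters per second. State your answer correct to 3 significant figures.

1 kn = 0.514444 m/s.
So 990.75 × 0.514444 ≈ 510 m/s.

510 m/s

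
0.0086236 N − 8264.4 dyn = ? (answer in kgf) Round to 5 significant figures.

-0.0075480 kilograms-force

0.0086236 N = 0.000879362 kgf and 8264.4 dyn = 0.00842734 kgf.
0.000879362 − 0.00842734 ≈ -0.0075480 kgf.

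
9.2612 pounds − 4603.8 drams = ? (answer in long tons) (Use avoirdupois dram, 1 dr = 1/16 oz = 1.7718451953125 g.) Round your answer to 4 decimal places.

-0.0039 long ton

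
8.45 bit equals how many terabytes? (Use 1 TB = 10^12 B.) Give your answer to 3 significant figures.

1.06e-12 TB

1 bit = 1.25000e-13 TB.
Thus 8.45 × 1.25000e-13 ≈ 1.06e-12 TB.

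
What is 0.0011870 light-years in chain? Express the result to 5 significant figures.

1 ly = 4.70290 × 10^14 chains.
Then 0.0011870 × 4.70290 × 10^14 ≈ 5.5823 × 10^11 chain.

5.5823 × 10^11 chain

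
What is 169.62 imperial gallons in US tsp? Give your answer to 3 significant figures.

1 imperial gallon = 922.330 US tsp.
Then 169.62 × 922.330 ≈ 156000 US tsp.

156000 US teaspoons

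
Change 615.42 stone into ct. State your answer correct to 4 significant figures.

1.954 × 10^7 carats

1 st = 31751.5 ct.
Then 615.42 × 31751.5 ≈ 1.954 × 10^7 ct.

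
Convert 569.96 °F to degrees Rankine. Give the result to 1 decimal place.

1029.6 °R

°R = °F + 459.67.
Applying the formula gives 1029.6 °R.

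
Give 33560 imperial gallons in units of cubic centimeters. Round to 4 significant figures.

1.526e+8 cm³

1 imp gal = 4546.09 cm³.
Then 33560 × 4546.09 ≈ 1.526e+8 cm³.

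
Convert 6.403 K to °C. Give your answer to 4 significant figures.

K = °C + 273.15.
Applying the formula gives -266.7 °C.

-266.7 degrees Celsius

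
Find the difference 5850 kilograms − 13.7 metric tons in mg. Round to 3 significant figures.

5850 kg = 5.85000e+9 mg and 13.7 t = 1.37000e+10 mg.
5.85000e+9 − 1.37000e+10 ≈ -7.85e+9 mg.

-7.85e+9 milligrams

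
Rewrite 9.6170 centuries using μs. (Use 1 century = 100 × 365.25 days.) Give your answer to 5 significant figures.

3.0349 × 10^16 microseconds

1 century = 3.15576 × 10^15 μs.
Then 9.6170 × 3.15576 × 10^15 ≈ 3.0349 × 10^16 μs.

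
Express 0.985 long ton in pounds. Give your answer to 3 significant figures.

2210 lb

1 long ton = 2240.00 lb.
Thus 0.985 × 2240.00 ≈ 2210 lb.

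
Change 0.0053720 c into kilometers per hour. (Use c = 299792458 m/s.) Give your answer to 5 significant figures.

1 c = 1.07925e+9 km/h.
0.0053720 × 1.07925e+9 ≈ 5.7977e+6 km/h.

5.7977e+6 kilometers per hour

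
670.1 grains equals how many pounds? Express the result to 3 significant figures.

1 grain = 0.000142857 lb.
So 670.1 × 0.000142857 ≈ 0.0957 lb.

0.0957 lb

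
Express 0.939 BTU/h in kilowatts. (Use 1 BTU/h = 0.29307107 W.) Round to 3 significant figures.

0.000275 kilowatts

1 BTU/h = 0.000293071 kilowatts.
Then 0.939 × 0.000293071 ≈ 0.000275 kW.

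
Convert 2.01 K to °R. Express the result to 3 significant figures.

3.62 °R

°R = K × 9/5.
Applying the formula gives 3.62 °R.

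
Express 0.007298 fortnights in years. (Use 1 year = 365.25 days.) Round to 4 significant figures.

0.0002797 yr

1 fortnight = 0.0383299 yr.
Thus 0.007298 × 0.0383299 ≈ 0.0002797 yr.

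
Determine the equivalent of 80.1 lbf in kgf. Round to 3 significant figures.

1 pound-force = 0.453592 kilograms-force.
80.1 × 0.453592 ≈ 36.3 kgf.

36.3 kilograms-force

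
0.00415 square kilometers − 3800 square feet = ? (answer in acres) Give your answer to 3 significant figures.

0.00415 km² = 1.02549 acre and 3800 ft² = 0.0872360 acre.
1.02549 − 0.0872360 ≈ 0.938 acre.

0.938 acres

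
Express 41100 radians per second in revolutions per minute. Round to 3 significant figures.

1 radian per second = 9.54930 rpm.
So 41100 × 9.54930 ≈ 392000 rpm.

392000 revolutions per minute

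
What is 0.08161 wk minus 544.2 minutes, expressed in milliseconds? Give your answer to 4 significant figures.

1.671 × 10^7 ms

0.08161 wk = 4.93577 × 10^7 ms and 544.2 min = 3.26520 × 10^7 ms.
4.93577 × 10^7 − 3.26520 × 10^7 ≈ 1.671 × 10^7 ms.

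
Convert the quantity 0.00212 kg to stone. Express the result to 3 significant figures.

0.000334 stone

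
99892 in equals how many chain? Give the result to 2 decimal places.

1 in = 0.00126263 chains.
99892 × 0.00126263 ≈ 126.13 chain.

126.13 chain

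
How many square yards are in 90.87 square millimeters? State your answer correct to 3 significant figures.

0.000109 yd²

1 mm² = 1.19599e-6 yd².
So 90.87 × 1.19599e-6 ≈ 0.000109 yd².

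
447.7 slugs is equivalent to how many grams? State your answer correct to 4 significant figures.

1 slug = 14593.9 grams.
447.7 × 14593.9 ≈ 6.534e+6 g.

6.534e+6 grams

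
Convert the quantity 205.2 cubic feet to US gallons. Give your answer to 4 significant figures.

1 cubic foot = 7.48052 US gallons.
205.2 × 7.48052 ≈ 1535 US gal.

1535 US gallons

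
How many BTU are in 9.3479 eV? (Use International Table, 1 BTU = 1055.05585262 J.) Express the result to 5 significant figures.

1.4195 × 10^-21 BTU

1 eV = 1.51857 × 10^-22 BTU.
9.3479 × 1.51857 × 10^-22 ≈ 1.4195 × 10^-21 BTU.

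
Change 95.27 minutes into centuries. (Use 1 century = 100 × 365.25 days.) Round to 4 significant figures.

1 min = 1.90129 × 10^-8 century.
Thus 95.27 × 1.90129 × 10^-8 ≈ 1.811 × 10^-6 century.

1.811 × 10^-6 century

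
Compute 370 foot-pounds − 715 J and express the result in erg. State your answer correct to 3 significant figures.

-2.13 × 10^9 ergs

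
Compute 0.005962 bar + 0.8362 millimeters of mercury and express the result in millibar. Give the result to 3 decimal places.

0.005962 bar = 5.96200 mbar and 0.8362 mmHg = 1.11484 mbar.
5.96200 + 1.11484 ≈ 7.077 mbar.

7.077 mbar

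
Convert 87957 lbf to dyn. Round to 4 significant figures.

1 pound-force = 444822 dyn.
So 87957 × 444822 ≈ 3.913 × 10^10 dyn.

3.913 × 10^10 dyn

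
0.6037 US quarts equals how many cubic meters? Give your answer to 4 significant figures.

1 US quart = 0.000946353 m³.
Then 0.6037 × 0.000946353 ≈ 0.0005713 m³.

0.0005713 cubic meters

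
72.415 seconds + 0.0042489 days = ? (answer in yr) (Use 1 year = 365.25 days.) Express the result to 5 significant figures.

1.3928e-5 years

72.415 s = 2.29469e-6 yr and 0.0042489 d = 1.16329e-5 yr.
2.29469e-6 + 1.16329e-5 ≈ 1.3928e-5 yr.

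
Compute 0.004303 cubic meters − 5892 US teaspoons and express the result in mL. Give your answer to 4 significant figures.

-24740 mL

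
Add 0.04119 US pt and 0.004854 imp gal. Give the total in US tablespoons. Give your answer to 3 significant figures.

2.81 US tbsp

0.04119 US pt = 1.31808 US tbsp and 0.004854 imp gal = 1.49233 US tbsp.
1.31808 + 1.49233 ≈ 2.81 US tbsp.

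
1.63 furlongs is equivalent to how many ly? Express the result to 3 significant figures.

3.47e-14 light-years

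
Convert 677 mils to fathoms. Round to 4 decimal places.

0.0094 fathom

1 mil = 1.38889 × 10^-5 fathom.
677 × 1.38889 × 10^-5 ≈ 0.0094 fathom.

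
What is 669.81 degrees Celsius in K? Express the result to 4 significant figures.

K = °C + 273.15.
Applying the formula gives 943.0 K.

943.0 K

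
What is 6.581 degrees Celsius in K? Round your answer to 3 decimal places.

279.731 kelvins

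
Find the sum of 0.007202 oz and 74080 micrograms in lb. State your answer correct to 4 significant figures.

0.0006134 pounds

0.007202 oz = 0.000450125 lb and 74080 μg = 0.000163318 lb.
0.000450125 + 0.000163318 ≈ 0.0006134 lb.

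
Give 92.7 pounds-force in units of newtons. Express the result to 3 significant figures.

412 newtons

1 pound-force = 4.44822 newtons.
Then 92.7 × 4.44822 ≈ 412 N.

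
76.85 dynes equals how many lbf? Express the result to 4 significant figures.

1 dyn = 2.24809e-6 lbf.
Thus 76.85 × 2.24809e-6 ≈ 0.0001728 lbf.

0.0001728 lbf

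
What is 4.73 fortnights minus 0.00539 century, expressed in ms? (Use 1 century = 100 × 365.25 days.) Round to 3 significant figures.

4.73 fortnight = 5.72141 × 10^9 ms and 0.00539 century = 1.70095 × 10^10 ms.
5.72141 × 10^9 − 1.70095 × 10^10 ≈ -1.13 × 10^10 ms.

-1.13 × 10^10 milliseconds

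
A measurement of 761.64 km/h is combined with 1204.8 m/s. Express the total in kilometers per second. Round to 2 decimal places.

1.42 km/s

761.64 km/h = 0.211567 km/s and 1204.8 m/s = 1.20480 km/s.
0.211567 + 1.20480 ≈ 1.42 km/s.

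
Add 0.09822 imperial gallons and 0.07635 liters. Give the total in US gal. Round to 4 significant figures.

0.1381 US gallons

0.09822 imp gal = 0.117957 US gal and 0.07635 L = 0.0201695 US gal.
0.117957 + 0.0201695 ≈ 0.1381 US gal.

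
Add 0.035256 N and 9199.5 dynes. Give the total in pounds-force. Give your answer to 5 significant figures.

0.028607 pounds-force

0.035256 N = 0.00792586 lbf and 9199.5 dyn = 0.0206813 lbf.
0.00792586 + 0.0206813 ≈ 0.028607 lbf.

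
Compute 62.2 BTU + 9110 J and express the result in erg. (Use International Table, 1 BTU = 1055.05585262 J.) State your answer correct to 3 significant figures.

7.47 × 10^11 ergs

62.2 BTU = 6.56245 × 10^11 erg and 9110 J = 9.11000 × 10^10 erg.
6.56245 × 10^11 + 9.11000 × 10^10 ≈ 7.47 × 10^11 erg.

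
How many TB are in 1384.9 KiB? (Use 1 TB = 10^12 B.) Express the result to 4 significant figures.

1.418e-6 TB

1 KiB = 1.02400e-9 terabytes.
Then 1384.9 × 1.02400e-9 ≈ 1.418e-6 TB.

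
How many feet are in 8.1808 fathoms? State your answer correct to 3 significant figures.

1 fathom = 6.00000 ft.
Then 8.1808 × 6.00000 ≈ 49.1 ft.

49.1 ft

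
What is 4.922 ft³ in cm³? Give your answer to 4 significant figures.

139400 cubic centimeters

1 cubic foot = 28316.8 cm³.
Then 4.922 × 28316.8 ≈ 139400 cm³.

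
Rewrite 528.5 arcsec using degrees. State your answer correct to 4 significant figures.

1 arcsec = 0.000277778 °.
Thus 528.5 × 0.000277778 ≈ 0.1468 °.

0.1468 °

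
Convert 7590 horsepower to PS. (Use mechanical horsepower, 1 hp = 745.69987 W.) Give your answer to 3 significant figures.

7700 PS

1 horsepower = 1.01387 metric horsepower.
So 7590 × 1.01387 ≈ 7700 PS.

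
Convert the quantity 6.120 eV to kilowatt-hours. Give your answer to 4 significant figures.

2.724e-25 kWh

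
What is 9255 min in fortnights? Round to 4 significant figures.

1 min = 4.96032e-5 fortnights.
9255 × 4.96032e-5 ≈ 0.4591 fortnight.

0.4591 fortnight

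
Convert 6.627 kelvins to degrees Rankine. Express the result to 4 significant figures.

11.93 degrees Rankine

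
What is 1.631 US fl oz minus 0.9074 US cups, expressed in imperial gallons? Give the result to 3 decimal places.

1.631 US fl oz = 0.0106101 imp gal and 0.9074 US cup = 0.0472230 imp gal.
0.0106101 − 0.0472230 ≈ -0.037 imp gal.

-0.037 imperial gallons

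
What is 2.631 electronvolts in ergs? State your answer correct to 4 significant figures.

4.215 × 10^-12 erg

1 electronvolt = 1.60218 × 10^-12 ergs.
Then 2.631 × 1.60218 × 10^-12 ≈ 4.215 × 10^-12 erg.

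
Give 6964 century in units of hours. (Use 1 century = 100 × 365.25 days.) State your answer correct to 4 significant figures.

1 century = 876600 hours.
Then 6964 × 876600 ≈ 6.105 × 10^9 h.

6.105 × 10^9 hours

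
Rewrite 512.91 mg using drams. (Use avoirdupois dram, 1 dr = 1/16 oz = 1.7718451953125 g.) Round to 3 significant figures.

1 milligram = 0.000564383 drams.
So 512.91 × 0.000564383 ≈ 0.289 dr.

0.289 dr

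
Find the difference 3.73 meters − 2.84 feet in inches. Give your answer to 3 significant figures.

3.73 m = 146.850 in and 2.84 ft = 34.0800 in.
146.850 − 34.0800 ≈ 113 in.

113 inches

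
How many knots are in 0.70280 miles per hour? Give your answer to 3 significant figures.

0.611 knots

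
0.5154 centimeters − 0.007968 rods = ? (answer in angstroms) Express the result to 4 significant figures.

-3.492 × 10^8 angstroms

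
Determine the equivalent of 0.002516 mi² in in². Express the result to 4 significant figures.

1 mi² = 4.01449e+9 square inches.
So 0.002516 × 4.01449e+9 ≈ 1.010e+7 in².

1.010e+7 in²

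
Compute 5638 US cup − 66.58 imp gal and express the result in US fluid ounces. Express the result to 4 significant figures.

5638 US cup = 45104.0 US fl oz and 66.58 imp gal = 10234.8 US fl oz.
45104.0 − 10234.8 ≈ 34870 US fl oz.

34870 US fl oz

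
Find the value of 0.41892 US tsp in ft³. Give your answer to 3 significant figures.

7.29e-5 cubic feet

1 US tsp = 0.000174063 cubic feet.
Thus 0.41892 × 0.000174063 ≈ 7.29e-5 ft³.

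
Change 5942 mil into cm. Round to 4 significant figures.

15.09 cm

1 mil = 0.00254000 cm.
So 5942 × 0.00254000 ≈ 15.09 cm.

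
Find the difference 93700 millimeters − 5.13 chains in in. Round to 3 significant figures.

-374 inches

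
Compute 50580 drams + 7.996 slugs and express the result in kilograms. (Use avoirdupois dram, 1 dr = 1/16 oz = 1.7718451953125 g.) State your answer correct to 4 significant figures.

50580 dr = 89.6199 kg and 7.996 slug = 116.693 kg.
89.6199 + 116.693 ≈ 206.3 kg.

206.3 kg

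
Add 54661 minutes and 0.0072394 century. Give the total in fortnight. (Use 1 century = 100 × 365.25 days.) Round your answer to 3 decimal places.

21.598 fortnight

54661 min = 2.71136 fortnight and 0.0072394 century = 18.8871 fortnight.
2.71136 + 18.8871 ≈ 21.598 fortnight.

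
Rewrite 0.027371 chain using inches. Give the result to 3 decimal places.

21.678 in

1 chain = 792.000 in.
0.027371 × 792.000 ≈ 21.678 in.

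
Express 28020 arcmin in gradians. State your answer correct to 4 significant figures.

1 arcmin = 0.0185185 grad.
So 28020 × 0.0185185 ≈ 518.9 grad.

518.9 grad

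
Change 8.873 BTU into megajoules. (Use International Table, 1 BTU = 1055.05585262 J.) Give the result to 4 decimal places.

1 British thermal unit = 0.00105506 megajoules.
So 8.873 × 0.00105506 ≈ 0.0094 MJ.

0.0094 MJ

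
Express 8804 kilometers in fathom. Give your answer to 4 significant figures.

4.814e+6 fathoms

1 km = 546.807 fathoms.
Then 8804 × 546.807 ≈ 4.814e+6 fathom.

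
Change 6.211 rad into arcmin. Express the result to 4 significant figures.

1 rad = 3437.75 arcmin.
Thus 6.211 × 3437.75 ≈ 21350 arcmin.

21350 arcmin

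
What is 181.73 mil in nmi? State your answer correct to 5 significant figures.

2.4924e-6 nmi

1 mil = 1.37149e-8 nautical miles.
181.73 × 1.37149e-8 ≈ 2.4924e-6 nmi.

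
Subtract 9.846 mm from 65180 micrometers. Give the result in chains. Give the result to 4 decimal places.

65180 μm = 0.00324008 chain and 9.846 mm = 0.000489442 chain.
0.00324008 − 0.000489442 ≈ 0.0028 chain.

0.0028 chain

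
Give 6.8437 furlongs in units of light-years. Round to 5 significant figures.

1 furlong = 2.12635e-14 ly.
Then 6.8437 × 2.12635e-14 ≈ 1.4552e-13 ly.

1.4552e-13 light-years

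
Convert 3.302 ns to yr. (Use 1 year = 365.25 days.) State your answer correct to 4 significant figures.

1.046e-16 yr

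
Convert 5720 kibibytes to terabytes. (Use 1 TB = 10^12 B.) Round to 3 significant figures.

1 KiB = 1.02400e-9 terabytes.
5720 × 1.02400e-9 ≈ 5.86e-6 TB.

5.86e-6 TB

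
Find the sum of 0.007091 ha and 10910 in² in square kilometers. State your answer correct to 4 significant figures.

7.795e-5 km²

0.007091 ha = 7.09100e-5 km² and 10910 in² = 7.03870e-6 km².
7.09100e-5 + 7.03870e-6 ≈ 7.795e-5 km².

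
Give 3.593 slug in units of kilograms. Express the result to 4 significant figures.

1 slug = 14.5939 kg.
Then 3.593 × 14.5939 ≈ 52.44 kg.

52.44 kg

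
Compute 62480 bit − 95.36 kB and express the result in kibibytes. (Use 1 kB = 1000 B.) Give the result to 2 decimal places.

-85.50 kibibytes

62480 bit = 7.62695 KiB and 95.36 kB = 93.1250 KiB.
7.62695 − 93.1250 ≈ -85.50 KiB.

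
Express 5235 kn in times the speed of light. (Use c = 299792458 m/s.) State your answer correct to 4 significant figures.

8.983 × 10^-6 times the speed of light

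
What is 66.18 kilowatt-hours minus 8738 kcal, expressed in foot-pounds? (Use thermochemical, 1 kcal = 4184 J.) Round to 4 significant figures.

1.488e+8 foot-pounds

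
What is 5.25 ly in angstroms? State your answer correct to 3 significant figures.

4.97e+26 angstroms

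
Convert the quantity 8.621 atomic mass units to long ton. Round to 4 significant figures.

1 u = 1.63431 × 10^-30 long tons.
So 8.621 × 1.63431 × 10^-30 ≈ 1.409 × 10^-29 long ton.

1.409 × 10^-29 long ton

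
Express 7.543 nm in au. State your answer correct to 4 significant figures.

1 nm = 6.68459 × 10^-21 au.
7.543 × 6.68459 × 10^-21 ≈ 5.042 × 10^-20 au.

5.042 × 10^-20 astronomical units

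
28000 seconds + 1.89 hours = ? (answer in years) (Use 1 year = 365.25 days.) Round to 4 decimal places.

0.0011 yr

28000 s = 0.000887266 yr and 1.89 h = 0.000215606 yr.
0.000887266 + 0.000215606 ≈ 0.0011 yr.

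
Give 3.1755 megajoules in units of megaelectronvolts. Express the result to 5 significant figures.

1.9820e+19 megaelectronvolts

1 megajoule = 6.24151e+18 MeV.
Then 3.1755 × 6.24151e+18 ≈ 1.9820e+19 MeV.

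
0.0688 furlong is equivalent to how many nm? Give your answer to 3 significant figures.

1.38 × 10^10 nanometers

1 furlong = 2.01168 × 10^11 nm.
So 0.0688 × 2.01168 × 10^11 ≈ 1.38 × 10^10 nm.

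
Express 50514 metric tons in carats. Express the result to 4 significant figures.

2.526 × 10^11 carats

1 t = 5.00000 × 10^6 carats.
So 50514 × 5.00000 × 10^6 ≈ 2.526 × 10^11 ct.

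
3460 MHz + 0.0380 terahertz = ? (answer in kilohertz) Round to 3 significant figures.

4.15e+7 kHz

3460 MHz = 3.46000e+6 kHz and 0.0380 THz = 3.80000e+7 kHz.
3.46000e+6 + 3.80000e+7 ≈ 4.15e+7 kHz.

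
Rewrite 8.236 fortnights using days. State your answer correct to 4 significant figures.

115.3 d

1 fortnight = 14.0000 d.
Then 8.236 × 14.0000 ≈ 115.3 d.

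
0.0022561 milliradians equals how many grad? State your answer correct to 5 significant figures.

0.00014363 grad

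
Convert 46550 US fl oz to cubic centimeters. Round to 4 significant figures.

1 US fl oz = 29.5735 cm³.
So 46550 × 29.5735 ≈ 1.377 × 10^6 cm³.

1.377 × 10^6 cubic centimeters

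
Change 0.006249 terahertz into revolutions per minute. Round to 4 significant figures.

1 THz = 6.00000 × 10^13 rpm.
So 0.006249 × 6.00000 × 10^13 ≈ 3.749 × 10^11 rpm.

3.749 × 10^11 rpm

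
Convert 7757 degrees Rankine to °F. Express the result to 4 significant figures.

°R = °F + 459.67.
Applying the formula gives 7297 °F.

7297 °F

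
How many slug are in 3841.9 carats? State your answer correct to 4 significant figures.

0.05265 slugs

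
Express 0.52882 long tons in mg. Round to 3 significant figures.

5.37 × 10^8 milligrams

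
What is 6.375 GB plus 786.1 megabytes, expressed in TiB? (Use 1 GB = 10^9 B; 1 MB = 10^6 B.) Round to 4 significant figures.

6.375 GB = 0.00579803 TiB and 786.1 MB = 0.000714954 TiB.
0.00579803 + 0.000714954 ≈ 0.006513 TiB.

0.006513 tebibytes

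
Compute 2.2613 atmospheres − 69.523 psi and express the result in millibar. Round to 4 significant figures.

-2502 millibar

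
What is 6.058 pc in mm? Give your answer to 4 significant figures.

1 pc = 3.08568 × 10^19 millimeters.
Thus 6.058 × 3.08568 × 10^19 ≈ 1.869 × 10^20 mm.

1.869 × 10^20 millimeters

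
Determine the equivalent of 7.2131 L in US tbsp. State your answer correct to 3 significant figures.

1 liter = 67.6280 US tbsp.
Thus 7.2131 × 67.6280 ≈ 488 US tbsp.

488 US tablespoons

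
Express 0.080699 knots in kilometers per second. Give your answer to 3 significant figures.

4.15 × 10^-5 km/s

1 kn = 0.000514444 kilometers per second.
So 0.080699 × 0.000514444 ≈ 4.15 × 10^-5 km/s.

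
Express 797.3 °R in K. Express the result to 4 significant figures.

°R = K × 9/5.
Applying the formula gives 442.9 K.

442.9 kelvins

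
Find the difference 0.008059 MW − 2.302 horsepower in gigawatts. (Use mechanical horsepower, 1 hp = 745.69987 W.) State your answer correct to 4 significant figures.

6.342e-6 GW

0.008059 MW = 8.05900e-6 GW and 2.302 hp = 1.71660e-6 GW.
8.05900e-6 − 1.71660e-6 ≈ 6.342e-6 GW.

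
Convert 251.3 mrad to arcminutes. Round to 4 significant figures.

1 milliradian = 3.43775 arcmin.
Thus 251.3 × 3.43775 ≈ 863.9 arcmin.

863.9 arcminutes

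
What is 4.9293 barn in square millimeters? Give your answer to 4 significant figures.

4.929 × 10^-22 square millimeters

1 barn = 1.00000 × 10^-22 mm².
4.9293 × 1.00000 × 10^-22 ≈ 4.929 × 10^-22 mm².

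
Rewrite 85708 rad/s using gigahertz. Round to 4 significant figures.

1 radian per second = 1.59155e-10 GHz.
85708 × 1.59155e-10 ≈ 1.364e-5 GHz.

1.364e-5 gigahertz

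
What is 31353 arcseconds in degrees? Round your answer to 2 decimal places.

8.71 degrees

1 arcsec = 0.000277778 °.
Then 31353 × 0.000277778 ≈ 8.71 °.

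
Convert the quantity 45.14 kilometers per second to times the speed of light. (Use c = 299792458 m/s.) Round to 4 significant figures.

0.0001506 c

1 kilometer per second = 3.33564e-6 times the speed of light.
Then 45.14 × 3.33564e-6 ≈ 0.0001506 c.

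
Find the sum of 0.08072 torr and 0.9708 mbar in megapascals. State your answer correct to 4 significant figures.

0.08072 torr = 1.07618e-5 MPa and 0.9708 mbar = 9.70800e-5 MPa.
1.07618e-5 + 9.70800e-5 ≈ 0.0001078 MPa.

0.0001078 MPa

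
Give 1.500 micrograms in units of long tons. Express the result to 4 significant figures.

1 microgram = 9.84207 × 10^-13 long tons.
Thus 1.500 × 9.84207 × 10^-13 ≈ 1.476 × 10^-12 long ton.

1.476 × 10^-12 long ton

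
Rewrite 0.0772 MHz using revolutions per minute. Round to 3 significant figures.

1 megahertz = 6.00000 × 10^7 revolutions per minute.
So 0.0772 × 6.00000 × 10^7 ≈ 4.63 × 10^6 rpm.

4.63 × 10^6 revolutions per minute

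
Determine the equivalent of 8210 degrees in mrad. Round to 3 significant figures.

1 degree = 17.4533 mrad.
Thus 8210 × 17.4533 ≈ 143000 mrad.

143000 mrad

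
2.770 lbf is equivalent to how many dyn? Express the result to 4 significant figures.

1.232 × 10^6 dyn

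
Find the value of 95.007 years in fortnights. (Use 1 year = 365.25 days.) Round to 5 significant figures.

1 year = 26.0893 fortnights.
95.007 × 26.0893 ≈ 2478.7 fortnight.

2478.7 fortnights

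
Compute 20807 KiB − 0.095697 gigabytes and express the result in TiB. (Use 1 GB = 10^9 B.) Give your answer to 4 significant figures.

20807 KiB = 1.93780 × 10^-5 TiB and 0.095697 GB = 8.70359 × 10^-5 TiB.
1.93780 × 10^-5 − 8.70359 × 10^-5 ≈ -6.766 × 10^-5 TiB.

-6.766 × 10^-5 TiB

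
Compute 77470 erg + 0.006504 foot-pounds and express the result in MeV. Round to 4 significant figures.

1.034 × 10^11 MeV

77470 erg = 4.83530 × 10^10 MeV and 0.006504 ft·lbf = 5.50391 × 10^10 MeV.
4.83530 × 10^10 + 5.50391 × 10^10 ≈ 1.034 × 10^11 MeV.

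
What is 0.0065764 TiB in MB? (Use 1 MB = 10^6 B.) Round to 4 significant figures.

7231 MB

1 TiB = 1.09951 × 10^6 MB.
Then 0.0065764 × 1.09951 × 10^6 ≈ 7231 MB.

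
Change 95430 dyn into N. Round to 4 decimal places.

0.9543 newtons

1 dyn = 1.00000e-5 newtons.
Thus 95430 × 1.00000e-5 ≈ 0.9543 N.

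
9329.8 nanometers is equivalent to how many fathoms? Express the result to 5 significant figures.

5.1016 × 10^-6 fathom

1 nm = 5.46807 × 10^-10 fathom.
So 9329.8 × 5.46807 × 10^-10 ≈ 5.1016 × 10^-6 fathom.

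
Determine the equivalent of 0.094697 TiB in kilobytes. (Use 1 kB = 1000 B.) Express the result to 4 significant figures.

1.041e+8 kB

1 tebibyte = 1.09951e+9 kilobytes.
Then 0.094697 × 1.09951e+9 ≈ 1.041e+8 kB.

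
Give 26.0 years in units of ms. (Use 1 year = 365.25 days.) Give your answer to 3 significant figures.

8.20 × 10^11 milliseconds

1 year = 3.15576 × 10^10 milliseconds.
26.0 × 3.15576 × 10^10 ≈ 8.20 × 10^11 ms.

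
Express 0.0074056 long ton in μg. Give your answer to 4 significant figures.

7.524 × 10^9 μg

1 long ton = 1.01605 × 10^12 micrograms.
Then 0.0074056 × 1.01605 × 10^12 ≈ 7.524 × 10^9 μg.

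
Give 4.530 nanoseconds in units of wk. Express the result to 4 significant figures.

7.490e-15 weeks

1 nanosecond = 1.65344e-15 weeks.
So 4.530 × 1.65344e-15 ≈ 7.490e-15 wk.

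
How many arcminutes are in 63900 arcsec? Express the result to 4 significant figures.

1 arcsecond = 0.0166667 arcmin.
So 63900 × 0.0166667 ≈ 1065 arcmin.

1065 arcmin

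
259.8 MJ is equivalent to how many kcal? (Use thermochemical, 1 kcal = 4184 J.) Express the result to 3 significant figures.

1 MJ = 239.006 kilocalories.
Thus 259.8 × 239.006 ≈ 62100 kcal.

62100 kilocalories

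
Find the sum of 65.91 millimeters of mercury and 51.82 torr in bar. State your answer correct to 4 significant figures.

0.1570 bar

65.91 mmHg = 0.0878728 bar and 51.82 torr = 0.0690877 bar.
0.0878728 + 0.0690877 ≈ 0.1570 bar.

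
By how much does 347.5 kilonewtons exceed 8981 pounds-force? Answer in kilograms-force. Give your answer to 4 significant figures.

31360 kgf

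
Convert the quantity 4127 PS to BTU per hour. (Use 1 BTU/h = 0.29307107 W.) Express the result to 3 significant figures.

1.04 × 10^7 BTU per hour

1 metric horsepower = 2509.63 BTU/h.
4127 × 2509.63 ≈ 1.04 × 10^7 BTU/h.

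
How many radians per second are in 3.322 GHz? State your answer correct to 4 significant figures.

2.087e+10 rad/s

1 gigahertz = 6.28319e+9 rad/s.
Thus 3.322 × 6.28319e+9 ≈ 2.087e+10 rad/s.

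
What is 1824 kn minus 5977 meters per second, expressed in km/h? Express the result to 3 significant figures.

-18100 kilometers per hour

1824 kn = 3378.05 km/h and 5977 m/s = 21517.2 km/h.
3378.05 − 21517.2 ≈ -18100 km/h.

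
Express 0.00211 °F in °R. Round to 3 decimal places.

°R = °F + 459.67.
Applying the formula gives 459.672 °R.

459.672 °R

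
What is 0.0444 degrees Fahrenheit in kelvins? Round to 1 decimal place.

K = (°F + 459.67) × 5/9.
Applying the formula gives 255.4 K.

255.4 kelvins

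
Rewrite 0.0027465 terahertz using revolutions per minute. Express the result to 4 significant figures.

1.648 × 10^11 rpm

1 THz = 6.00000 × 10^13 rpm.
So 0.0027465 × 6.00000 × 10^13 ≈ 1.648 × 10^11 rpm.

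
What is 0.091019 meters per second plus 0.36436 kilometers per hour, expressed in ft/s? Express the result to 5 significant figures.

0.091019 m/s = 0.298619 ft/s and 0.36436 km/h = 0.332057 ft/s.
0.298619 + 0.332057 ≈ 0.63068 ft/s.

0.63068 ft/s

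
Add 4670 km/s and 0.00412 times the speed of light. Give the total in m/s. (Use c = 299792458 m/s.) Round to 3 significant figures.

5.91e+6 m/s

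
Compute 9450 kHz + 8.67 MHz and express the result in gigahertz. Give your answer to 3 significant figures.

9450 kHz = 0.00945000 GHz and 8.67 MHz = 0.00867000 GHz.
0.00945000 + 0.00867000 ≈ 0.0181 GHz.

0.0181 GHz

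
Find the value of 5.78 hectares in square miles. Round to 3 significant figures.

0.0223 mi²

1 ha = 0.00386102 mi².
Then 5.78 × 0.00386102 ≈ 0.0223 mi².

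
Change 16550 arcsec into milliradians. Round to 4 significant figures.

1 arcsecond = 0.00484814 milliradians.
Then 16550 × 0.00484814 ≈ 80.24 mrad.

80.24 mrad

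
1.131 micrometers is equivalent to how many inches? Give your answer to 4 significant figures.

4.453 × 10^-5 in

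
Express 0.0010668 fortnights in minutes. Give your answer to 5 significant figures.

21.507 minutes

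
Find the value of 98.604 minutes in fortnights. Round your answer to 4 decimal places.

0.0049 fortnight

1 minute = 4.96032 × 10^-5 fortnight.
Thus 98.604 × 4.96032 × 10^-5 ≈ 0.0049 fortnight.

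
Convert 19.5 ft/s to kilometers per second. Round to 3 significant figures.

0.00594 kilometers per second

1 foot per second = 0.000304800 km/s.
Thus 19.5 × 0.000304800 ≈ 0.00594 km/s.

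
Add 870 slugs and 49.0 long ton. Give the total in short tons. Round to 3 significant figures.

870 slug = 13.9957 short ton and 49.0 long ton = 54.8800 short ton.
13.9957 + 54.8800 ≈ 68.9 short ton.

68.9 short ton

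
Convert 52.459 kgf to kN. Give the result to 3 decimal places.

0.514 kilonewtons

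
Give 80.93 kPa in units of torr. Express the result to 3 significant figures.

1 kilopascal = 7.50062 torr.
Then 80.93 × 7.50062 ≈ 607 torr.

607 torr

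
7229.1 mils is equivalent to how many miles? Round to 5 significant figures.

1 mil = 1.57828 × 10^-8 mi.
7229.1 × 1.57828 × 10^-8 ≈ 0.00011410 mi.

0.00011410 mi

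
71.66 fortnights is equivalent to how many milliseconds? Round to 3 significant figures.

1 fortnight = 1.20960 × 10^9 ms.
Then 71.66 × 1.20960 × 10^9 ≈ 8.67 × 10^10 ms.

8.67 × 10^10 milliseconds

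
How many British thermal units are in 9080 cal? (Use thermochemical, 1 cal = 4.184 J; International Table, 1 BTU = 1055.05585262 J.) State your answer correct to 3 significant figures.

1 calorie = 0.00396567 British thermal units.
Then 9080 × 0.00396567 ≈ 36.0 BTU.

36.0 BTU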